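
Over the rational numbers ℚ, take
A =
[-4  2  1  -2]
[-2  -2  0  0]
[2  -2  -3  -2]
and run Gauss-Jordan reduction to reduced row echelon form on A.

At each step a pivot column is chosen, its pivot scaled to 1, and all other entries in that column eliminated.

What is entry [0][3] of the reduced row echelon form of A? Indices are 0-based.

M[0][3] = 4/7

[1] R0 /= -4  ⇒  (1, -1/2, -1/4, 1/2)
     R1 -= -2·R0  ⇒  (0, -3, -1/2, 1)
     R2 -= 2·R0  ⇒  (0, -1, -5/2, -3)
[2] R1 /= -3  ⇒  (0, 1, 1/6, -1/3)
     R0 -= -1/2·R1  ⇒  (1, 0, -1/6, 1/3)
     R2 -= -1·R1  ⇒  (0, 0, -7/3, -10/3)
[3] R2 /= -7/3  ⇒  (0, 0, 1, 10/7)
     R0 -= -1/6·R2  ⇒  (1, 0, 0, 4/7)
     R1 -= 1/6·R2  ⇒  (0, 1, 0, -4/7)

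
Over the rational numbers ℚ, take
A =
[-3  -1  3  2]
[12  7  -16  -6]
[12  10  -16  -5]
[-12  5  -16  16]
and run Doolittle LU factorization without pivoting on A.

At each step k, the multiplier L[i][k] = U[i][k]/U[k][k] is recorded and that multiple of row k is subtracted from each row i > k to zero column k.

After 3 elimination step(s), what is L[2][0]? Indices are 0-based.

[col 0] pivot -3
  R1 -= -4*R0 → (0, 3, -4, 2)  (L[1][0] := -4)
  R2 -= -4*R0 → (0, 6, -4, 3)  (L[2][0] := -4)
  R3 -= 4*R0 → (0, 9, -28, 8)  (L[3][0] := 4)
[col 1] pivot 3
  R2 -= 2*R1 → (0, 0, 4, -1)  (L[2][1] := 2)
  R3 -= 3*R1 → (0, 0, -16, 2)  (L[3][1] := 3)
[col 2] pivot 4
  R3 -= -4*R2 → (0, 0, 0, -2)  (L[3][2] := -4)

L[2][0] = -4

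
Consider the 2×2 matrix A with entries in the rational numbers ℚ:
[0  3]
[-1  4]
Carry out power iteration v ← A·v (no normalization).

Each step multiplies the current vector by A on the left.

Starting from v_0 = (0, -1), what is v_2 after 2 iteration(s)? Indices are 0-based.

v_0 = (0, -1).
v_1 = A·v_0 = (-3, -4).
v_2 = A·v_1 = (-12, -13).

v_2 = (-12, -13)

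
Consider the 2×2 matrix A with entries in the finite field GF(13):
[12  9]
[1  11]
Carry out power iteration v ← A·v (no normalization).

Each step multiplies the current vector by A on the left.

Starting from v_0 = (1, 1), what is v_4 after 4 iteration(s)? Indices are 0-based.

v_0 = (1, 1).
v_1 = A·v_0 = (8, 12).
v_2 = A·v_1 = (9, 10).
v_3 = A·v_2 = (3, 2).
v_4 = A·v_3 = (2, 12).

v_4 = (2, 12)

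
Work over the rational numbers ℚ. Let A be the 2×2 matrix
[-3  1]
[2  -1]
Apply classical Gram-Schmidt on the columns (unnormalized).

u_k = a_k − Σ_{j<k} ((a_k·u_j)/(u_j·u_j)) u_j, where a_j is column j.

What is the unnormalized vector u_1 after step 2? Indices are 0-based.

Step 1: u_0 = a_0 = (-3, 2).
Step 2: u_1 = a_1 − (-5/13)·u_0 = (-2/13, -3/13).

u_1 = (-2/13, -3/13)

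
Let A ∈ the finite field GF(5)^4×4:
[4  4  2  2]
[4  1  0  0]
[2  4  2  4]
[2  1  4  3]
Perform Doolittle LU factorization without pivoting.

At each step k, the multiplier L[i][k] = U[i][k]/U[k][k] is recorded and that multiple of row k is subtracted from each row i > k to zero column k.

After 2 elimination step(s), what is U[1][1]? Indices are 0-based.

U[1][1] = 2

Step 1: pivot at (0,0) is 4.
  row1 ← row1 − (1)·row0  ⇒  L[1][0]=1, U row1=(0, 2, 3, 3)
  row2 ← row2 − (3)·row0  ⇒  L[2][0]=3, U row2=(0, 2, 1, 3)
  row3 ← row3 − (3)·row0  ⇒  L[3][0]=3, U row3=(0, 4, 3, 2)
Step 2: pivot at (1,1) is 2.
  row2 ← row2 − (1)·row1  ⇒  L[2][1]=1, U row2=(0, 0, 3, 0)
  row3 ← row3 − (2)·row1  ⇒  L[3][1]=2, U row3=(0, 0, 2, 1)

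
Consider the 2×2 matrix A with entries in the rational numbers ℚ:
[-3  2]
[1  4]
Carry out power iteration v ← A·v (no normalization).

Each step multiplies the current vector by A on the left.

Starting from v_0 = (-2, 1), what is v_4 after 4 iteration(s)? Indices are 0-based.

v_0 = (-2, 1).
v_1 = A·v_0 = (8, 2).
v_2 = A·v_1 = (-20, 16).
v_3 = A·v_2 = (92, 44).
v_4 = A·v_3 = (-188, 268).

v_4 = (-188, 268)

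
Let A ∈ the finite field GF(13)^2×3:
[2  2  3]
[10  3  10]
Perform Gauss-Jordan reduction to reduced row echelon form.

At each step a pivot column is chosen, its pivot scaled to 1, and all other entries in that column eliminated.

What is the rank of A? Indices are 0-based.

rank = 2

[1] R0 /= 2  ⇒  (1, 1, 8)
     R1 -= 10·R0  ⇒  (0, 6, 8)
[2] R1 /= 6  ⇒  (0, 1, 10)
     R0 -= 1·R1  ⇒  (1, 0, 11)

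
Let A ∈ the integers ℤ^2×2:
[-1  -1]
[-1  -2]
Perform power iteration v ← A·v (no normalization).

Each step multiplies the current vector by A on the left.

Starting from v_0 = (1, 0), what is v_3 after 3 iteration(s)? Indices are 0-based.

v_0 = (1, 0).
v_1 = A·v_0 = (-1, -1).
v_2 = A·v_1 = (2, 3).
v_3 = A·v_2 = (-5, -8).

v_3 = (-5, -8)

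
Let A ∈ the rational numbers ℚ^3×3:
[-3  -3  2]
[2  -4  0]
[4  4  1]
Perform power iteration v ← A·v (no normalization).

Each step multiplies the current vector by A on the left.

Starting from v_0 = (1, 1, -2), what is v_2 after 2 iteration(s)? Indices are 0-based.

v_0 = (1, 1, -2).
v_1 = A·v_0 = (-10, -2, 6).
v_2 = A·v_1 = (48, -12, -42).

v_2 = (48, -12, -42)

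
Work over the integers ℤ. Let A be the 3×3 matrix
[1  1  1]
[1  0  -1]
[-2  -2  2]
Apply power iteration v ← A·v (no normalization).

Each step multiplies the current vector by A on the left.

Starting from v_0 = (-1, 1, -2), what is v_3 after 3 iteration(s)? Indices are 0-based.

v_3 = (-9, 1, -6)

v_0 = (-1, 1, -2).
v_1 = A·v_0 = (-2, 1, -4).
v_2 = A·v_1 = (-5, 2, -6).
v_3 = A·v_2 = (-9, 1, -6).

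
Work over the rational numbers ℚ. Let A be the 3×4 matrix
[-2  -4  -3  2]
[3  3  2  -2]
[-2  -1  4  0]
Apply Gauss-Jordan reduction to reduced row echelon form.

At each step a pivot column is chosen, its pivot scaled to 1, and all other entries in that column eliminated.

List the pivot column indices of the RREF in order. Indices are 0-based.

pivot columns: 0, 1, 2

step 1: normalize row 0 (÷-2) = (1, 2, 3/2, -1)
  row 1: subtract 3×row0 = (0, -3, -5/2, 1)
  row 2: subtract -2×row0 = (0, 3, 7, -2)
step 2: normalize row 1 (÷-3) = (0, 1, 5/6, -1/3)
  row 0: subtract 2×row1 = (1, 0, -1/6, -1/3)
  row 2: subtract 3×row1 = (0, 0, 9/2, -1)
step 3: normalize row 2 (÷9/2) = (0, 0, 1, -2/9)
  row 0: subtract -1/6×row2 = (1, 0, 0, -10/27)
  row 1: subtract 5/6×row2 = (0, 1, 0, -4/27)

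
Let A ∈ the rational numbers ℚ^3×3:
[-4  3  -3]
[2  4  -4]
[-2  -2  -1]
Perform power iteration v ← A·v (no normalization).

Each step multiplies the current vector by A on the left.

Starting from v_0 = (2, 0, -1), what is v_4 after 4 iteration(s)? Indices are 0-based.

v_0 = (2, 0, -1).
v_1 = A·v_0 = (-5, 8, -3).
v_2 = A·v_1 = (53, 34, -3).
v_3 = A·v_2 = (-101, 254, -171).
v_4 = A·v_3 = (1679, 1498, -135).

v_4 = (1679, 1498, -135)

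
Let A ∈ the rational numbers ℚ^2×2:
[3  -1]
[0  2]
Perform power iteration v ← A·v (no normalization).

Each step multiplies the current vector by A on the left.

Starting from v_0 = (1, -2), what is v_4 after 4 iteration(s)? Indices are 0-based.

v_4 = (211, -32)

v_0 = (1, -2).
v_1 = A·v_0 = (5, -4).
v_2 = A·v_1 = (19, -8).
v_3 = A·v_2 = (65, -16).
v_4 = A·v_3 = (211, -32).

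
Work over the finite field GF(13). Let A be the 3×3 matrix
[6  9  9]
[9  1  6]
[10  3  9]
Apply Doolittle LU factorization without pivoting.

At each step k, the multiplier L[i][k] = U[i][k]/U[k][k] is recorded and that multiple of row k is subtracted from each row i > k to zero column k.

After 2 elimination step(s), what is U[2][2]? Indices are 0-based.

U[2][2] = 9

Step 1: pivot at (0,0) is 6.
  row1 ← row1 − (8)·row0  ⇒  L[1][0]=8, U row1=(0, 7, 12)
  row2 ← row2 − (6)·row0  ⇒  L[2][0]=6, U row2=(0, 1, 7)
Step 2: pivot at (1,1) is 7.
  row2 ← row2 − (2)·row1  ⇒  L[2][1]=2, U row2=(0, 0, 9)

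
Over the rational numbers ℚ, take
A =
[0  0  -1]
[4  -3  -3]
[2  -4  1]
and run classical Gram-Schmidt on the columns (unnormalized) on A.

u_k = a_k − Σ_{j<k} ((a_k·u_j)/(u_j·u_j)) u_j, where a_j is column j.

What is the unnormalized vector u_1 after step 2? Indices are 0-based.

u_1 = (0, 1, -2)

Step 1: u_0 = a_0 = (0, 4, 2).
Step 2: u_1 = a_1 − (-1)·u_0 = (0, 1, -2).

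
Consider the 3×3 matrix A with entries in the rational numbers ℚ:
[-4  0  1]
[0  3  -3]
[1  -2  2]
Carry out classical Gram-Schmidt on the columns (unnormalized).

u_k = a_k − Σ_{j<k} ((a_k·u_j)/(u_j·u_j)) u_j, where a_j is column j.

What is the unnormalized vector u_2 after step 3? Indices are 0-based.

Step 1: u_0 = a_0 = (-4, 0, 1).
Step 2: u_1 = a_1 − (-2/17)·u_0 = (-8/17, 3, -32/17).
Step 3: u_2 = a_2 − (-2/17)·u_0 − (-225/217)·u_1 = (9/217, 24/217, 36/217).

u_2 = (9/217, 24/217, 36/217)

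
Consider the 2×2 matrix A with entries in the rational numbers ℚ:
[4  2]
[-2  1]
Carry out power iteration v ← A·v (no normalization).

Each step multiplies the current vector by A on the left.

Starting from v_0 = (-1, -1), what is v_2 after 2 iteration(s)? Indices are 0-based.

v_0 = (-1, -1).
v_1 = A·v_0 = (-6, 1).
v_2 = A·v_1 = (-22, 13).

v_2 = (-22, 13)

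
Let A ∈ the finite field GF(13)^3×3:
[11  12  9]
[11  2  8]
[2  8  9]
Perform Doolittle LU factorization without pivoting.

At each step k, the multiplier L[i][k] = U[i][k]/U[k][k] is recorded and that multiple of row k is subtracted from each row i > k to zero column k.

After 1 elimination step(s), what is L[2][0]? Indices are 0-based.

L[2][0] = 12

k=0: U[0][0]=11
  eliminate (1,0): mult=1, new row 1: (0, 3, 12); set L[1][0]=1
  eliminate (2,0): mult=12, new row 2: (0, 7, 5); set L[2][0]=12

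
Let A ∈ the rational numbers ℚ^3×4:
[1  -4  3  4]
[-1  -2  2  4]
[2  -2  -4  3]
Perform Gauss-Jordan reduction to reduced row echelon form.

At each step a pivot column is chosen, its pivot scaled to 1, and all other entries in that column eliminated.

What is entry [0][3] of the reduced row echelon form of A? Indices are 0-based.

M[0][3] = -23/15

pivot(0,0)=1: scale R0 → (1, -4, 3, 4)
  clear (1,0): R1 −= (-1)R0 → (0, -6, 5, 8)
  clear (2,0): R2 −= (2)R0 → (0, 6, -10, -5)
pivot(1,1)=-6: scale R1 → (0, 1, -5/6, -4/3)
  clear (0,1): R0 −= (-4)R1 → (1, 0, -1/3, -4/3)
  clear (2,1): R2 −= (6)R1 → (0, 0, -5, 3)
pivot(2,2)=-5: scale R2 → (0, 0, 1, -3/5)
  clear (0,2): R0 −= (-1/3)R2 → (1, 0, 0, -23/15)
  clear (1,2): R1 −= (-5/6)R2 → (0, 1, 0, -11/6)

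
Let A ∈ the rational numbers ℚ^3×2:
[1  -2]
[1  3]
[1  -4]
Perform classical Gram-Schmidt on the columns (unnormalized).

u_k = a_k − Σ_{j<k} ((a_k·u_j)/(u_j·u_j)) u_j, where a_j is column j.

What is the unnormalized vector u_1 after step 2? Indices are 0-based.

Step 1: u_0 = a_0 = (1, 1, 1).
Step 2: u_1 = a_1 − (-1)·u_0 = (-1, 4, -3).

u_1 = (-1, 4, -3)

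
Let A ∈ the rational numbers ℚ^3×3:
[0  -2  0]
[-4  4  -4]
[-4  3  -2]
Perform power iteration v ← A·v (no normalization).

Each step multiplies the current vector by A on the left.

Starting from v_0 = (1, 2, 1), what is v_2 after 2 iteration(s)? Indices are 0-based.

v_0 = (1, 2, 1).
v_1 = A·v_0 = (-4, 0, 0).
v_2 = A·v_1 = (0, 16, 16).

v_2 = (0, 16, 16)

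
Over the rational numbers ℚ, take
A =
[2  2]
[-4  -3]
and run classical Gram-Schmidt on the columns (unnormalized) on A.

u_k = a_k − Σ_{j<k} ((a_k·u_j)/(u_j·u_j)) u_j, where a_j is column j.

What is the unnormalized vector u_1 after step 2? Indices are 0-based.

Step 1: u_0 = a_0 = (2, -4).
Step 2: u_1 = a_1 − (4/5)·u_0 = (2/5, 1/5).

u_1 = (2/5, 1/5)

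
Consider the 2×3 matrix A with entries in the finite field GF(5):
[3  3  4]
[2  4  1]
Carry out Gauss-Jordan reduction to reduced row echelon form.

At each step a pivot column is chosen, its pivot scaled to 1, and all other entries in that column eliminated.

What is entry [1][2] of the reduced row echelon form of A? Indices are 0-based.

M[1][2] = 0

step 1: normalize row 0 (÷3) = (1, 1, 3)
  row 1: subtract 2×row0 = (0, 2, 0)
step 2: normalize row 1 (÷2) = (0, 1, 0)
  row 0: subtract 1×row1 = (1, 0, 3)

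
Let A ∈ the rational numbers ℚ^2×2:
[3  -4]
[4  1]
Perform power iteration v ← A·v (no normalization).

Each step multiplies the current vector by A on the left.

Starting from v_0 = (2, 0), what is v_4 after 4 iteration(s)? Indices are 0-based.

v_0 = (2, 0).
v_1 = A·v_0 = (6, 8).
v_2 = A·v_1 = (-14, 32).
v_3 = A·v_2 = (-170, -24).
v_4 = A·v_3 = (-414, -704).

v_4 = (-414, -704)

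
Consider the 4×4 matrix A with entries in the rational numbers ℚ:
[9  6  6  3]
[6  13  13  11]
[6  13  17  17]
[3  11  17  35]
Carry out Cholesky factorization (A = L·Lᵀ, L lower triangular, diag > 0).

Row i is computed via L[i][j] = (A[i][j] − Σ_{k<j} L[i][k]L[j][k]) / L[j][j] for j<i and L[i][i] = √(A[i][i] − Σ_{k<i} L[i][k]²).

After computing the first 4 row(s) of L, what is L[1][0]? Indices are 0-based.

Step 1: L[0][0] = √(9) = 3.
  L[1][0] = (6) / L[0][0] = 2.
Step 2: L[1][1] = √(9) = 3.
  L[2][0] = (6) / L[0][0] = 2.
  L[2][1] = (9) / L[1][1] = 3.
Step 3: L[2][2] = √(4) = 2.
  L[3][0] = (3) / L[0][0] = 1.
  L[3][1] = (9) / L[1][1] = 3.
  L[3][2] = (6) / L[2][2] = 3.
Step 4: L[3][3] = √(16) = 4.

L[1][0] = 2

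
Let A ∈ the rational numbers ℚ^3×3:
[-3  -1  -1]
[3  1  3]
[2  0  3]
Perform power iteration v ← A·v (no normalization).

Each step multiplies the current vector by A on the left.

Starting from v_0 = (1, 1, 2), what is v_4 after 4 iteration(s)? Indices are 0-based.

v_0 = (1, 1, 2).
v_1 = A·v_0 = (-6, 10, 8).
v_2 = A·v_1 = (0, 16, 12).
v_3 = A·v_2 = (-28, 52, 36).
v_4 = A·v_3 = (-4, 76, 52).

v_4 = (-4, 76, 52)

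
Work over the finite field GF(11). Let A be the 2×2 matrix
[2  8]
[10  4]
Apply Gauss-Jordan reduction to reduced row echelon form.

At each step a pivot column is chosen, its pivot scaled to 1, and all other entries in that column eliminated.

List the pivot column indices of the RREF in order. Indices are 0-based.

step 1: normalize row 0 (÷2) = (1, 4)
  row 1: subtract 10×row0 = (0, 8)
step 2: normalize row 1 (÷8) = (0, 1)
  row 0: subtract 4×row1 = (1, 0)

pivot columns: 0, 1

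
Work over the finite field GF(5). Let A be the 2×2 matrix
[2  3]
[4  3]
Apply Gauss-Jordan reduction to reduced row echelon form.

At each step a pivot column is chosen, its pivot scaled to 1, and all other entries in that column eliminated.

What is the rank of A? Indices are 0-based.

rank = 2

pivot(0,0)=2: scale R0 → (1, 4)
  clear (1,0): R1 −= (4)R0 → (0, 2)
pivot(1,1)=2: scale R1 → (0, 1)
  clear (0,1): R0 −= (4)R1 → (1, 0)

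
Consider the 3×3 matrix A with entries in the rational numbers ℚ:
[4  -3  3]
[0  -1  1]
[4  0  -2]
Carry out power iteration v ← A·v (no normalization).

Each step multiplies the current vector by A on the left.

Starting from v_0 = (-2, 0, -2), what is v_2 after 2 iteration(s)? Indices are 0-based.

v_2 = (-62, -2, -48)

v_0 = (-2, 0, -2).
v_1 = A·v_0 = (-14, -2, -4).
v_2 = A·v_1 = (-62, -2, -48).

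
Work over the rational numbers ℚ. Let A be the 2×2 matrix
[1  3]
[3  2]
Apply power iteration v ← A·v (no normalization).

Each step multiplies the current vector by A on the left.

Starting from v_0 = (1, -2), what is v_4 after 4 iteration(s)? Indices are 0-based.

v_0 = (1, -2).
v_1 = A·v_0 = (-5, -1).
v_2 = A·v_1 = (-8, -17).
v_3 = A·v_2 = (-59, -58).
v_4 = A·v_3 = (-233, -293).

v_4 = (-233, -293)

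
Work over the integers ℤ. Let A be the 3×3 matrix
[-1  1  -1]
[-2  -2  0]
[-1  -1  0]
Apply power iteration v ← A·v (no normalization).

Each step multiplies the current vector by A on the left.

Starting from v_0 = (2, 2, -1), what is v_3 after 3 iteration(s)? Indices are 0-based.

v_0 = (2, 2, -1).
v_1 = A·v_0 = (1, -8, -4).
v_2 = A·v_1 = (-5, 14, 7).
v_3 = A·v_2 = (12, -18, -9).

v_3 = (12, -18, -9)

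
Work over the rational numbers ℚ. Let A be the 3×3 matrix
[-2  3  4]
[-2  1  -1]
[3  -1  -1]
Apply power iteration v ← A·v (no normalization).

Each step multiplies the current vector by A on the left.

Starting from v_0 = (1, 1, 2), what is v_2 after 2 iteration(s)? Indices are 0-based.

v_0 = (1, 1, 2).
v_1 = A·v_0 = (9, -3, 0).
v_2 = A·v_1 = (-27, -21, 30).

v_2 = (-27, -21, 30)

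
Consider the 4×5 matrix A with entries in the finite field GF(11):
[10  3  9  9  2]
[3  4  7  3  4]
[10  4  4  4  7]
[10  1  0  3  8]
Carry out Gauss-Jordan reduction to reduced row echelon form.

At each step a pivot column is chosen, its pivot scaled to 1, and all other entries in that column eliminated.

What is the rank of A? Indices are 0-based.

[1] R0 /= 10  ⇒  (1, 8, 2, 2, 9)
     R1 -= 3·R0  ⇒  (0, 2, 1, 8, 10)
     R2 -= 10·R0  ⇒  (0, 1, 6, 6, 5)
     R3 -= 10·R0  ⇒  (0, 9, 2, 5, 6)
[2] R1 /= 2  ⇒  (0, 1, 6, 4, 5)
     R0 -= 8·R1  ⇒  (1, 0, 9, 3, 2)
     R2 -= 1·R1  ⇒  (0, 0, 0, 2, 0)
     R3 -= 9·R1  ⇒  (0, 0, 3, 2, 5)
[3] R2 <-> R3
[3] R2 /= 3  ⇒  (0, 0, 1, 8, 9)
     R0 -= 9·R2  ⇒  (1, 0, 0, 8, 9)
     R1 -= 6·R2  ⇒  (0, 1, 0, 0, 6)
[4] R3 /= 2  ⇒  (0, 0, 0, 1, 0)
     R0 -= 8·R3  ⇒  (1, 0, 0, 0, 9)
     R2 -= 8·R3  ⇒  (0, 0, 1, 0, 9)

rank = 4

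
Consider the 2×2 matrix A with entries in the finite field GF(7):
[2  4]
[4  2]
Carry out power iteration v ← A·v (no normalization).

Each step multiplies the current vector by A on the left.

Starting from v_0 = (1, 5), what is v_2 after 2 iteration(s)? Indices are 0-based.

v_2 = (2, 4)

v_0 = (1, 5).
v_1 = A·v_0 = (1, 0).
v_2 = A·v_1 = (2, 4).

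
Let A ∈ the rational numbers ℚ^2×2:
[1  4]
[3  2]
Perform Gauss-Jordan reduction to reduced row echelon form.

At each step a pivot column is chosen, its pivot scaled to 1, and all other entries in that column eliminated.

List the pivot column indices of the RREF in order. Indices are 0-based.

pivot columns: 0, 1

[1] R0 /= 1  ⇒  (1, 4)
     R1 -= 3·R0  ⇒  (0, -10)
[2] R1 /= -10  ⇒  (0, 1)
     R0 -= 4·R1  ⇒  (1, 0)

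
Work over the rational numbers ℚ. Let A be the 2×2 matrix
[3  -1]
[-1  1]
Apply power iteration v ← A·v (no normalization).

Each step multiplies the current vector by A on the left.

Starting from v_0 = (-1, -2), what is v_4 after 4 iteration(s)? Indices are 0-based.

v_0 = (-1, -2).
v_1 = A·v_0 = (-1, -1).
v_2 = A·v_1 = (-2, 0).
v_3 = A·v_2 = (-6, 2).
v_4 = A·v_3 = (-20, 8).

v_4 = (-20, 8)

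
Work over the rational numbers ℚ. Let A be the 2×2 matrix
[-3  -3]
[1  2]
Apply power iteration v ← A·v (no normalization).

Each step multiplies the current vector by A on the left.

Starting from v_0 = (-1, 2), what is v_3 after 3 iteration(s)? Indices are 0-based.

v_3 = (-9, 6)

v_0 = (-1, 2).
v_1 = A·v_0 = (-3, 3).
v_2 = A·v_1 = (0, 3).
v_3 = A·v_2 = (-9, 6).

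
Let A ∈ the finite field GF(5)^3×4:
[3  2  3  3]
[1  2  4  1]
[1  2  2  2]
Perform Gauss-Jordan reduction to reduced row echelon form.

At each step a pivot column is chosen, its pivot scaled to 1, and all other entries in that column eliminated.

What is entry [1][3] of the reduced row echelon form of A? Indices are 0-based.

step 1: normalize row 0 (÷3) = (1, 4, 1, 1)
  row 1: subtract 1×row0 = (0, 3, 3, 0)
  row 2: subtract 1×row0 = (0, 3, 1, 1)
step 2: normalize row 1 (÷3) = (0, 1, 1, 0)
  row 0: subtract 4×row1 = (1, 0, 2, 1)
  row 2: subtract 3×row1 = (0, 0, 3, 1)
step 3: normalize row 2 (÷3) = (0, 0, 1, 2)
  row 0: subtract 2×row2 = (1, 0, 0, 2)
  row 1: subtract 1×row2 = (0, 1, 0, 3)

M[1][3] = 3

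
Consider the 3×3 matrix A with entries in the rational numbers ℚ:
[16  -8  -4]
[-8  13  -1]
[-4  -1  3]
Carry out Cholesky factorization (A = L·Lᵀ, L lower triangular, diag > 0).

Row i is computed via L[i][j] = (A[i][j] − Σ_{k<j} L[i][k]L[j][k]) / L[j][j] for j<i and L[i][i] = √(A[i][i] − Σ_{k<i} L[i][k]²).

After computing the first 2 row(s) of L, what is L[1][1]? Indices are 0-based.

L[1][1] = 3

Step 1: L[0][0] = √(16) = 4.
  L[1][0] = (-8) / L[0][0] = -2.
Step 2: L[1][1] = √(9) = 3.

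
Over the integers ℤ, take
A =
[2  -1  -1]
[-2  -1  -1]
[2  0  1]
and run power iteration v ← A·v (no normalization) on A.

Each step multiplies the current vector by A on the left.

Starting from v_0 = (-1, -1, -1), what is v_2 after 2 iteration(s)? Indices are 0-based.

v_2 = (-1, -1, -3)

v_0 = (-1, -1, -1).
v_1 = A·v_0 = (0, 4, -3).
v_2 = A·v_1 = (-1, -1, -3).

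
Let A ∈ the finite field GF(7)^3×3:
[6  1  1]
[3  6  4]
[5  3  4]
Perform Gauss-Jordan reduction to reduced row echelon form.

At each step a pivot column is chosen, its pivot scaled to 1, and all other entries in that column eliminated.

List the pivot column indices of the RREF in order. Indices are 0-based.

step 1: normalize row 0 (÷6) = (1, 6, 6)
  row 1: subtract 3×row0 = (0, 2, 0)
  row 2: subtract 5×row0 = (0, 1, 2)
step 2: normalize row 1 (÷2) = (0, 1, 0)
  row 0: subtract 6×row1 = (1, 0, 6)
  row 2: subtract 1×row1 = (0, 0, 2)
step 3: normalize row 2 (÷2) = (0, 0, 1)
  row 0: subtract 6×row2 = (1, 0, 0)

pivot columns: 0, 1, 2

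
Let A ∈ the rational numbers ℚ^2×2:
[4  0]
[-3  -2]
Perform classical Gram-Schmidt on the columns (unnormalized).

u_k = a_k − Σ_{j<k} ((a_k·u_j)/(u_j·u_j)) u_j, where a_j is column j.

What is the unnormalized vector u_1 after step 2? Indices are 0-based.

Step 1: u_0 = a_0 = (4, -3).
Step 2: u_1 = a_1 − (6/25)·u_0 = (-24/25, -32/25).

u_1 = (-24/25, -32/25)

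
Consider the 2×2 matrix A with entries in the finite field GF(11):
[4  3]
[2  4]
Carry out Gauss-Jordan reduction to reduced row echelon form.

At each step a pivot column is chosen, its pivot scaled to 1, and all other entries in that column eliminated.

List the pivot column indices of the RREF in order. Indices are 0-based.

pivot columns: 0, 1

[1] R0 /= 4  ⇒  (1, 9)
     R1 -= 2·R0  ⇒  (0, 8)
[2] R1 /= 8  ⇒  (0, 1)
     R0 -= 9·R1  ⇒  (1, 0)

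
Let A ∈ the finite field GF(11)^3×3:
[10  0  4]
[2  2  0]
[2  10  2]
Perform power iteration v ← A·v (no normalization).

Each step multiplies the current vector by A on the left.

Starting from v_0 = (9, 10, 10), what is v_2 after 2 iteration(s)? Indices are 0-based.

v_0 = (9, 10, 10).
v_1 = A·v_0 = (9, 5, 6).
v_2 = A·v_1 = (4, 6, 3).

v_2 = (4, 6, 3)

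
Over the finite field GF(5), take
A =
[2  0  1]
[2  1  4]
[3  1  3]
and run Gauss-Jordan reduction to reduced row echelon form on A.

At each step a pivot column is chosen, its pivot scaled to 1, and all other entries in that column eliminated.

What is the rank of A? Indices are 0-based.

[1] R0 /= 2  ⇒  (1, 0, 3)
     R1 -= 2·R0  ⇒  (0, 1, 3)
     R2 -= 3·R0  ⇒  (0, 1, 4)
[2] R1 /= 1  ⇒  (0, 1, 3)
     R2 -= 1·R1  ⇒  (0, 0, 1)
[3] R2 /= 1  ⇒  (0, 0, 1)
     R0 -= 3·R2  ⇒  (1, 0, 0)
     R1 -= 3·R2  ⇒  (0, 1, 0)

rank = 3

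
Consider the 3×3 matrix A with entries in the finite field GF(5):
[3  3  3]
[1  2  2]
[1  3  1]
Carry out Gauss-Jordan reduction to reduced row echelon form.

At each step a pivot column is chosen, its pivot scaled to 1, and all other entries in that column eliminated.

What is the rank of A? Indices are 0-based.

[1] R0 /= 3  ⇒  (1, 1, 1)
     R1 -= 1·R0  ⇒  (0, 1, 1)
     R2 -= 1·R0  ⇒  (0, 2, 0)
[2] R1 /= 1  ⇒  (0, 1, 1)
     R0 -= 1·R1  ⇒  (1, 0, 0)
     R2 -= 2·R1  ⇒  (0, 0, 3)
[3] R2 /= 3  ⇒  (0, 0, 1)
     R1 -= 1·R2  ⇒  (0, 1, 0)

rank = 3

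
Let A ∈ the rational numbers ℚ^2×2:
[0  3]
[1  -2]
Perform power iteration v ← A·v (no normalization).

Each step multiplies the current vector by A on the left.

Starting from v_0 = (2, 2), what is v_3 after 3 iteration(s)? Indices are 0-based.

v_0 = (2, 2).
v_1 = A·v_0 = (6, -2).
v_2 = A·v_1 = (-6, 10).
v_3 = A·v_2 = (30, -26).

v_3 = (30, -26)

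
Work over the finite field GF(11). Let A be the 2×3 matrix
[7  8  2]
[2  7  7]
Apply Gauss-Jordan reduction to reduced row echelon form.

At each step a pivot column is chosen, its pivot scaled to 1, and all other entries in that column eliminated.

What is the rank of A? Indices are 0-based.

pivot(0,0)=7: scale R0 → (1, 9, 5)
  clear (1,0): R1 −= (2)R0 → (0, 0, 8)
col 1: no nonzero at/below row 1; advance.
pivot(1,2)=8: scale R1 → (0, 0, 1)
  clear (0,2): R0 −= (5)R1 → (1, 9, 0)

rank = 2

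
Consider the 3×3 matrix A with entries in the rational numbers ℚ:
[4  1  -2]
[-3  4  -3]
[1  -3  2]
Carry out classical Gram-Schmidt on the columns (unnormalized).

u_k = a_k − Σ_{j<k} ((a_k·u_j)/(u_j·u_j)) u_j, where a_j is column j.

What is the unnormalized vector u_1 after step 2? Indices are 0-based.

u_1 = (35/13, 71/26, -67/26)

Step 1: u_0 = a_0 = (4, -3, 1).
Step 2: u_1 = a_1 − (-11/26)·u_0 = (35/13, 71/26, -67/26).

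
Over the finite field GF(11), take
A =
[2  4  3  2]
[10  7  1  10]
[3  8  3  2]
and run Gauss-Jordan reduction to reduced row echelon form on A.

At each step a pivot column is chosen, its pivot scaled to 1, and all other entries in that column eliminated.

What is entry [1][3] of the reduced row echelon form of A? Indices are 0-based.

pivot(0,0)=2: scale R0 → (1, 2, 7, 1)
  clear (1,0): R1 −= (10)R0 → (0, 9, 8, 0)
  clear (2,0): R2 −= (3)R0 → (0, 2, 4, 10)
pivot(1,1)=9: scale R1 → (0, 1, 7, 0)
  clear (0,1): R0 −= (2)R1 → (1, 0, 4, 1)
  clear (2,1): R2 −= (2)R1 → (0, 0, 1, 10)
pivot(2,2)=1: scale R2 → (0, 0, 1, 10)
  clear (0,2): R0 −= (4)R2 → (1, 0, 0, 5)
  clear (1,2): R1 −= (7)R2 → (0, 1, 0, 7)

M[1][3] = 7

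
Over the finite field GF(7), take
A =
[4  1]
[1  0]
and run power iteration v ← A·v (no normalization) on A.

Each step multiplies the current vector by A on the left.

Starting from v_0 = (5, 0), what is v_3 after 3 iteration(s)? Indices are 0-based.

v_0 = (5, 0).
v_1 = A·v_0 = (6, 5).
v_2 = A·v_1 = (1, 6).
v_3 = A·v_2 = (3, 1).

v_3 = (3, 1)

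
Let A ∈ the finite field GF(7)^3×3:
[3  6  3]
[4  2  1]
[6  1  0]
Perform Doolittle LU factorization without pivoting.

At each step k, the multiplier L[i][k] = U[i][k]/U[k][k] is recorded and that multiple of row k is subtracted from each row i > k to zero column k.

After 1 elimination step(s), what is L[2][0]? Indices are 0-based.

L[2][0] = 2

Step 1: pivot at (0,0) is 3.
  row1 ← row1 − (6)·row0  ⇒  L[1][0]=6, U row1=(0, 1, 4)
  row2 ← row2 − (2)·row0  ⇒  L[2][0]=2, U row2=(0, 3, 1)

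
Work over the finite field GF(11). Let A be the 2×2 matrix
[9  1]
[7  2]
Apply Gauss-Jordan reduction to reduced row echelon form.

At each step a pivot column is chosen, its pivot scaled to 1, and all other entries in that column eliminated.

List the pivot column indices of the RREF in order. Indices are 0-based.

step 1: normalize row 0 (÷9) = (1, 5)
  row 1: subtract 7×row0 = (0, 0)
skip col 1 (zero from row 1)

pivot columns: 0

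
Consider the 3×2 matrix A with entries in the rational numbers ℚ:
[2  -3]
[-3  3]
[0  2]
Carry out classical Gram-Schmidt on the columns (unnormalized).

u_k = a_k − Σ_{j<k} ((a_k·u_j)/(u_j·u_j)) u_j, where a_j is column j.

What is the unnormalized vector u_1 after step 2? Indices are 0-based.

Step 1: u_0 = a_0 = (2, -3, 0).
Step 2: u_1 = a_1 − (-15/13)·u_0 = (-9/13, -6/13, 2).

u_1 = (-9/13, -6/13, 2)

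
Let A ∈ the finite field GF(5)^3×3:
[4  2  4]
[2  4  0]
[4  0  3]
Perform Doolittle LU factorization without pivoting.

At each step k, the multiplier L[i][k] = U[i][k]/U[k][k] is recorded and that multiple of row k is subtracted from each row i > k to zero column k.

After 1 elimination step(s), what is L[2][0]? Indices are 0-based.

Step 1: pivot at (0,0) is 4.
  row1 ← row1 − (3)·row0  ⇒  L[1][0]=3, U row1=(0, 3, 3)
  row2 ← row2 − (1)·row0  ⇒  L[2][0]=1, U row2=(0, 3, 4)

L[2][0] = 1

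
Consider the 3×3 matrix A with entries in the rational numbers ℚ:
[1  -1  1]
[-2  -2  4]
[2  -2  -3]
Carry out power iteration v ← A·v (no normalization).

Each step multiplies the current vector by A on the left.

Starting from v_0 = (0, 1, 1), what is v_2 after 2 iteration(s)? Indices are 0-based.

v_2 = (-7, -24, 11)

v_0 = (0, 1, 1).
v_1 = A·v_0 = (0, 2, -5).
v_2 = A·v_1 = (-7, -24, 11).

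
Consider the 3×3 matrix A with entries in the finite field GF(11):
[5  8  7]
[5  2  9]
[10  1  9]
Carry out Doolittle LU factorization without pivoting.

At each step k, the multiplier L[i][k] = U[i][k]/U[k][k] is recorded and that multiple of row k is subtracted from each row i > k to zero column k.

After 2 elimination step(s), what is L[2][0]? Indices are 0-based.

[col 0] pivot 5
  R1 -= 1*R0 → (0, 5, 2)  (L[1][0] := 1)
  R2 -= 2*R0 → (0, 7, 6)  (L[2][0] := 2)
[col 1] pivot 5
  R2 -= 8*R1 → (0, 0, 1)  (L[2][1] := 8)

L[2][0] = 2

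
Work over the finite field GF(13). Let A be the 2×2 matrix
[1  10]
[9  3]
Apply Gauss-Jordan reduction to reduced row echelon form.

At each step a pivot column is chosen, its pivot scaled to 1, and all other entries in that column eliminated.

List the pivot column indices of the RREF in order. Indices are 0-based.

pivot(0,0)=1: scale R0 → (1, 10)
  clear (1,0): R1 −= (9)R0 → (0, 4)
pivot(1,1)=4: scale R1 → (0, 1)
  clear (0,1): R0 −= (10)R1 → (1, 0)

pivot columns: 0, 1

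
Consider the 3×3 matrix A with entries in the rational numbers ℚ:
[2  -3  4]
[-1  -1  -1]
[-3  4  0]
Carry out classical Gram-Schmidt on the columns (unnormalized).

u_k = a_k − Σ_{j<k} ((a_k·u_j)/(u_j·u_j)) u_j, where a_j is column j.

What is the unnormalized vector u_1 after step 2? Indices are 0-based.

Step 1: u_0 = a_0 = (2, -1, -3).
Step 2: u_1 = a_1 − (-17/14)·u_0 = (-4/7, -31/14, 5/14).

u_1 = (-4/7, -31/14, 5/14)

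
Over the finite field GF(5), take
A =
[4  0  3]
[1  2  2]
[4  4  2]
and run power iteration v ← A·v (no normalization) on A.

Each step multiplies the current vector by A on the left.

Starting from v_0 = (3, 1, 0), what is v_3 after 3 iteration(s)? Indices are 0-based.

v_0 = (3, 1, 0).
v_1 = A·v_0 = (2, 0, 1).
v_2 = A·v_1 = (1, 4, 0).
v_3 = A·v_2 = (4, 4, 0).

v_3 = (4, 4, 0)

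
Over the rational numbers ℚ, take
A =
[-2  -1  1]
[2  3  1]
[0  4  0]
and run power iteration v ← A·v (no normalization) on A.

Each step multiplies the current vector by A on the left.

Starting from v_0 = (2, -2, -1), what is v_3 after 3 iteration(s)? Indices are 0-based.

v_3 = (9, -79, -92)

v_0 = (2, -2, -1).
v_1 = A·v_0 = (-3, -3, -8).
v_2 = A·v_1 = (1, -23, -12).
v_3 = A·v_2 = (9, -79, -92).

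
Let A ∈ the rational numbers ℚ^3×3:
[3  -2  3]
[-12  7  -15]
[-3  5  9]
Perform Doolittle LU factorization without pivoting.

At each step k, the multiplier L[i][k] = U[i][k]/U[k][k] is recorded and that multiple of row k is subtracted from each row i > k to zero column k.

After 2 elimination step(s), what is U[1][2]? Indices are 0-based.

k=0: U[0][0]=3
  eliminate (1,0): mult=-4, new row 1: (0, -1, -3); set L[1][0]=-4
  eliminate (2,0): mult=-1, new row 2: (0, 3, 12); set L[2][0]=-1
k=1: U[1][1]=-1
  eliminate (2,1): mult=-3, new row 2: (0, 0, 3); set L[2][1]=-3

U[1][2] = -3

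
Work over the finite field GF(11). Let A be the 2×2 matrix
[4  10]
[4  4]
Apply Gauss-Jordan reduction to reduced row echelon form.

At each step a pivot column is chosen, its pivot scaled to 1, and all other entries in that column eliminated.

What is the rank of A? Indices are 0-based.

rank = 2

pivot(0,0)=4: scale R0 → (1, 8)
  clear (1,0): R1 −= (4)R0 → (0, 5)
pivot(1,1)=5: scale R1 → (0, 1)
  clear (0,1): R0 −= (8)R1 → (1, 0)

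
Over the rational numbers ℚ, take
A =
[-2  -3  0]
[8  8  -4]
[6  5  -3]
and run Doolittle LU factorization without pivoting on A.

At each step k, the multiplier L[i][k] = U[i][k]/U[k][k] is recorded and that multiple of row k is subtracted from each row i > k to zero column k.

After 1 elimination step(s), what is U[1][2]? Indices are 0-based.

U[1][2] = -4

k=0: U[0][0]=-2
  eliminate (1,0): mult=-4, new row 1: (0, -4, -4); set L[1][0]=-4
  eliminate (2,0): mult=-3, new row 2: (0, -4, -3); set L[2][0]=-3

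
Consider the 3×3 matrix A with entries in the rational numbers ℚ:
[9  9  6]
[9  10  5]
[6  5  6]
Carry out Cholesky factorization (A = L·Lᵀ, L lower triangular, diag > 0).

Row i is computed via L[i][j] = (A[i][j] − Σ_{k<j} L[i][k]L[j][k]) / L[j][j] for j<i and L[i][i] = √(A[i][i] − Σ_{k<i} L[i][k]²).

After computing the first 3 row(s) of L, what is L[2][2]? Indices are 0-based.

L[2][2] = 1

Step 1: L[0][0] = √(9) = 3.
  L[1][0] = (9) / L[0][0] = 3.
Step 2: L[1][1] = √(1) = 1.
  L[2][0] = (6) / L[0][0] = 2.
  L[2][1] = (-1) / L[1][1] = -1.
Step 3: L[2][2] = √(1) = 1.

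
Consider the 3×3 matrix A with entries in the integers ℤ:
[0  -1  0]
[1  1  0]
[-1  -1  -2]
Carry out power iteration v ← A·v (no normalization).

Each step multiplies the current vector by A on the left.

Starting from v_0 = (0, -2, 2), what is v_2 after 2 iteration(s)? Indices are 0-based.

v_2 = (2, 0, 4)

v_0 = (0, -2, 2).
v_1 = A·v_0 = (2, -2, -2).
v_2 = A·v_1 = (2, 0, 4).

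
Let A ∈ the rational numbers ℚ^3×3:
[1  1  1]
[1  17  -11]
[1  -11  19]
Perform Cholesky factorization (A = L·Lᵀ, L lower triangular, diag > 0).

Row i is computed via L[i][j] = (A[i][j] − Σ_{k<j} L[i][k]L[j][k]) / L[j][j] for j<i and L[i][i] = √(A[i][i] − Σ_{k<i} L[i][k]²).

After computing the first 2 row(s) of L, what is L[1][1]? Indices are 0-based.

Step 1: L[0][0] = √(1) = 1.
  L[1][0] = (1) / L[0][0] = 1.
Step 2: L[1][1] = √(16) = 4.

L[1][1] = 4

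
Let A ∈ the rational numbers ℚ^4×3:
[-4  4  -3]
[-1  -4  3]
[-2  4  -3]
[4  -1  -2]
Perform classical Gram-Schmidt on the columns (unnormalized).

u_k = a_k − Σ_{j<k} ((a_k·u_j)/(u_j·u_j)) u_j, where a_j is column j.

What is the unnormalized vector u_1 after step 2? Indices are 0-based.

Step 1: u_0 = a_0 = (-4, -1, -2, 4).
Step 2: u_1 = a_1 − (-24/37)·u_0 = (52/37, -172/37, 100/37, 59/37).

u_1 = (52/37, -172/37, 100/37, 59/37)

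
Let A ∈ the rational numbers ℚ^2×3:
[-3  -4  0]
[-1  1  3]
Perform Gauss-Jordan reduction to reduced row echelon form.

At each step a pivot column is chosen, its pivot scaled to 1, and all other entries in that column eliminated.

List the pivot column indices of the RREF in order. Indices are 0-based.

[1] R0 /= -3  ⇒  (1, 4/3, 0)
     R1 -= -1·R0  ⇒  (0, 7/3, 3)
[2] R1 /= 7/3  ⇒  (0, 1, 9/7)
     R0 -= 4/3·R1  ⇒  (1, 0, -12/7)

pivot columns: 0, 1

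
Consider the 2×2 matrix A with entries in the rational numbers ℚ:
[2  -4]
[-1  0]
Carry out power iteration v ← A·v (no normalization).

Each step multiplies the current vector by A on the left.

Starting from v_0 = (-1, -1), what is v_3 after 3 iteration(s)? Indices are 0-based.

v_0 = (-1, -1).
v_1 = A·v_0 = (2, 1).
v_2 = A·v_1 = (0, -2).
v_3 = A·v_2 = (8, 0).

v_3 = (8, 0)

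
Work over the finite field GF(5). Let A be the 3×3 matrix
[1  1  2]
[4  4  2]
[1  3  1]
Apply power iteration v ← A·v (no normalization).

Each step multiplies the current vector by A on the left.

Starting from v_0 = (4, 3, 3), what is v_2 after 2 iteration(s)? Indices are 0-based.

v_0 = (4, 3, 3).
v_1 = A·v_0 = (3, 4, 1).
v_2 = A·v_1 = (4, 0, 1).

v_2 = (4, 0, 1)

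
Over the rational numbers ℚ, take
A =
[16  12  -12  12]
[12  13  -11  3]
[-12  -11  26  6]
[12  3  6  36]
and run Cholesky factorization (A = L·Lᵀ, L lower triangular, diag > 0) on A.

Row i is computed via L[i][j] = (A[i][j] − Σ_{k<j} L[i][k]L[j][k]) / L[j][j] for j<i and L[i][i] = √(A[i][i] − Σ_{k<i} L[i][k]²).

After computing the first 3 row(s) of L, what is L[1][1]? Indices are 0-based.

L[1][1] = 2

Step 1: L[0][0] = √(16) = 4.
  L[1][0] = (12) / L[0][0] = 3.
Step 2: L[1][1] = √(4) = 2.
  L[2][0] = (-12) / L[0][0] = -3.
  L[2][1] = (-2) / L[1][1] = -1.
Step 3: L[2][2] = √(16) = 4.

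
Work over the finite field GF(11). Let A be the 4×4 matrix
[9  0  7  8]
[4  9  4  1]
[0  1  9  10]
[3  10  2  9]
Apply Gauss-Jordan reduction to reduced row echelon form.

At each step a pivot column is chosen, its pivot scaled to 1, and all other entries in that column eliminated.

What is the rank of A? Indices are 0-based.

rank = 4

step 1: normalize row 0 (÷9) = (1, 0, 2, 7)
  row 1: subtract 4×row0 = (0, 9, 7, 6)
  row 3: subtract 3×row0 = (0, 10, 7, 10)
step 2: normalize row 1 (÷9) = (0, 1, 2, 8)
  row 2: subtract 1×row1 = (0, 0, 7, 2)
  row 3: subtract 10×row1 = (0, 0, 9, 7)
step 3: normalize row 2 (÷7) = (0, 0, 1, 5)
  row 0: subtract 2×row2 = (1, 0, 0, 8)
  row 1: subtract 2×row2 = (0, 1, 0, 9)
  row 3: subtract 9×row2 = (0, 0, 0, 6)
step 4: normalize row 3 (÷6) = (0, 0, 0, 1)
  row 0: subtract 8×row3 = (1, 0, 0, 0)
  row 1: subtract 9×row3 = (0, 1, 0, 0)
  row 2: subtract 5×row3 = (0, 0, 1, 0)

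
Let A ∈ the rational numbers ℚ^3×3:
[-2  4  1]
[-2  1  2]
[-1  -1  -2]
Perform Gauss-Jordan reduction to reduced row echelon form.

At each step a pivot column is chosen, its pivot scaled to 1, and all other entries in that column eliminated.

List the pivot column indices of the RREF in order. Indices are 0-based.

step 1: normalize row 0 (÷-2) = (1, -2, -1/2)
  row 1: subtract -2×row0 = (0, -3, 1)
  row 2: subtract -1×row0 = (0, -3, -5/2)
step 2: normalize row 1 (÷-3) = (0, 1, -1/3)
  row 0: subtract -2×row1 = (1, 0, -7/6)
  row 2: subtract -3×row1 = (0, 0, -7/2)
step 3: normalize row 2 (÷-7/2) = (0, 0, 1)
  row 0: subtract -7/6×row2 = (1, 0, 0)
  row 1: subtract -1/3×row2 = (0, 1, 0)

pivot columns: 0, 1, 2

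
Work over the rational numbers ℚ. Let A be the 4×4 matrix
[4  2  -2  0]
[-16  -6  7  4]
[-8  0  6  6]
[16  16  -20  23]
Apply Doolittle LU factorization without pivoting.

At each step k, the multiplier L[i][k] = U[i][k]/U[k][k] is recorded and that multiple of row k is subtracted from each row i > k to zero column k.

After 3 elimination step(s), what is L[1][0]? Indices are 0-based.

L[1][0] = -4

Step 1: pivot at (0,0) is 4.
  row1 ← row1 − (-4)·row0  ⇒  L[1][0]=-4, U row1=(0, 2, -1, 4)
  row2 ← row2 − (-2)·row0  ⇒  L[2][0]=-2, U row2=(0, 4, 2, 6)
  row3 ← row3 − (4)·row0  ⇒  L[3][0]=4, U row3=(0, 8, -12, 23)
Step 2: pivot at (1,1) is 2.
  row2 ← row2 − (2)·row1  ⇒  L[2][1]=2, U row2=(0, 0, 4, -2)
  row3 ← row3 − (4)·row1  ⇒  L[3][1]=4, U row3=(0, 0, -8, 7)
Step 3: pivot at (2,2) is 4.
  row3 ← row3 − (-2)·row2  ⇒  L[3][2]=-2, U row3=(0, 0, 0, 3)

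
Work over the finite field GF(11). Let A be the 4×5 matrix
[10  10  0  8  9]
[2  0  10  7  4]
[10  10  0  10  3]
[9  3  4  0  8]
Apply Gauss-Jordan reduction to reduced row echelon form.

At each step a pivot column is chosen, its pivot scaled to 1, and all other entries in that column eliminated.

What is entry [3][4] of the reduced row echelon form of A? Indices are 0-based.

M[3][4] = 8

step 1: normalize row 0 (÷10) = (1, 1, 0, 3, 2)
  row 1: subtract 2×row0 = (0, 9, 10, 1, 0)
  row 2: subtract 10×row0 = (0, 0, 0, 2, 5)
  row 3: subtract 9×row0 = (0, 5, 4, 6, 1)
step 2: normalize row 1 (÷9) = (0, 1, 6, 5, 0)
  row 0: subtract 1×row1 = (1, 0, 5, 9, 2)
  row 3: subtract 5×row1 = (0, 0, 7, 3, 1)
step 3: exchange rows 2,3
step 3: normalize row 2 (÷7) = (0, 0, 1, 2, 8)
  row 0: subtract 5×row2 = (1, 0, 0, 10, 6)
  row 1: subtract 6×row2 = (0, 1, 0, 4, 7)
step 4: normalize row 3 (÷2) = (0, 0, 0, 1, 8)
  row 0: subtract 10×row3 = (1, 0, 0, 0, 3)
  row 1: subtract 4×row3 = (0, 1, 0, 0, 8)
  row 2: subtract 2×row3 = (0, 0, 1, 0, 3)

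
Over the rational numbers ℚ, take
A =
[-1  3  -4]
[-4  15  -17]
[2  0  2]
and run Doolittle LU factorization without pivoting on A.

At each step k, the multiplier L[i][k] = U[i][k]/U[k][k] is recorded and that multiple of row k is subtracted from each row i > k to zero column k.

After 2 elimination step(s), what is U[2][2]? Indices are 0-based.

Step 1: pivot at (0,0) is -1.
  row1 ← row1 − (4)·row0  ⇒  L[1][0]=4, U row1=(0, 3, -1)
  row2 ← row2 − (-2)·row0  ⇒  L[2][0]=-2, U row2=(0, 6, -6)
Step 2: pivot at (1,1) is 3.
  row2 ← row2 − (2)·row1  ⇒  L[2][1]=2, U row2=(0, 0, -4)

U[2][2] = -4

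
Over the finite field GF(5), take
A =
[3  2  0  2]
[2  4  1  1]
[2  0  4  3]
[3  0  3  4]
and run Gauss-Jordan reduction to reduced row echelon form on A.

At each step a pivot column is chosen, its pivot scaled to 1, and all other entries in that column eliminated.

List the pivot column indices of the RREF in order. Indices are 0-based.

[1] R0 /= 3  ⇒  (1, 4, 0, 4)
     R1 -= 2·R0  ⇒  (0, 1, 1, 3)
     R2 -= 2·R0  ⇒  (0, 2, 4, 0)
     R3 -= 3·R0  ⇒  (0, 3, 3, 2)
[2] R1 /= 1  ⇒  (0, 1, 1, 3)
     R0 -= 4·R1  ⇒  (1, 0, 1, 2)
     R2 -= 2·R1  ⇒  (0, 0, 2, 4)
     R3 -= 3·R1  ⇒  (0, 0, 0, 3)
[3] R2 /= 2  ⇒  (0, 0, 1, 2)
     R0 -= 1·R2  ⇒  (1, 0, 0, 0)
     R1 -= 1·R2  ⇒  (0, 1, 0, 1)
[4] R3 /= 3  ⇒  (0, 0, 0, 1)
     R1 -= 1·R3  ⇒  (0, 1, 0, 0)
     R2 -= 2·R3  ⇒  (0, 0, 1, 0)

pivot columns: 0, 1, 2, 3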